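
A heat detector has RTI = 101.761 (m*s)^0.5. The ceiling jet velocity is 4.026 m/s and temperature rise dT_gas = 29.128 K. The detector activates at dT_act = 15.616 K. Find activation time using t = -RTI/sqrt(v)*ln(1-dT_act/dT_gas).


dT_act/dT_gas = 0.53612
ln(1 - 0.53612) = -0.76812
t = -101.761 / sqrt(4.026) * -0.76812 = 38.956 s

38.956 s


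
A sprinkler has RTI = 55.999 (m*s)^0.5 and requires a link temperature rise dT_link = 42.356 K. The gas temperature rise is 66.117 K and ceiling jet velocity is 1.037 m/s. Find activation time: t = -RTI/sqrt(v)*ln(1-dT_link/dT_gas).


dT_link/dT_gas = 0.64062
ln(1 - 0.64062) = -1.0234
t = -55.999 / sqrt(1.037) * -1.0234 = 56.277 s

56.277 s


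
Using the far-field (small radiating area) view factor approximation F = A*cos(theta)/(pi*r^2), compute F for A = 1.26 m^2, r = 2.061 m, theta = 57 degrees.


cos(57 deg) = 0.54464
pi*r^2 = 13.345
F = 1.26 * 0.54464 / 13.345 = 0.051425

0.051425


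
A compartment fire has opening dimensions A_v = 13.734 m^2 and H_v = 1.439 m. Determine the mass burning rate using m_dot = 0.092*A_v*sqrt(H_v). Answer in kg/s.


sqrt(H_v) = 1.1996
m_dot = 0.092 * 13.734 * 1.1996 = 1.5157 kg/s

1.5157 kg/s


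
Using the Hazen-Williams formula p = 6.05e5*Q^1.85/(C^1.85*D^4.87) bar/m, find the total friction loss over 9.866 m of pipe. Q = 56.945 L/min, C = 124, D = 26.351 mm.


Q^1.85 = 1768.5
C^1.85 = 7461.6
D^4.87 = 8303896
p/m = 0.017268 bar/m
p_total = 0.017268 * 9.866 = 0.17036 bar

0.17036 bar


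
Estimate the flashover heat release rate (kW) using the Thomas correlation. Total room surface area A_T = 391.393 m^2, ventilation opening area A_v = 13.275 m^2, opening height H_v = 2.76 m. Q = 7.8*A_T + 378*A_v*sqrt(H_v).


7.8*A_T = 3052.9
sqrt(H_v) = 1.6613
378*A_v*sqrt(H_v) = 8336.4
Q = 3052.9 + 8336.4 = 11389 kW

11389 kW


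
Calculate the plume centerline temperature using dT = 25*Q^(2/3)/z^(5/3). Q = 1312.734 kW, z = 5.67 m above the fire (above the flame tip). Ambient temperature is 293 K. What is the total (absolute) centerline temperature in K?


Q^(2/3) = 119.89
z^(5/3) = 18.029
dT = 25 * 119.89 / 18.029 = 166.25 K
T = 293 + 166.25 = 459.25 K

459.25 K


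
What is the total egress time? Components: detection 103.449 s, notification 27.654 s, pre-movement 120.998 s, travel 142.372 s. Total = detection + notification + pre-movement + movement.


Total = 103.449 + 27.654 + 120.998 + 142.372 = 394.473 s

394.473 s


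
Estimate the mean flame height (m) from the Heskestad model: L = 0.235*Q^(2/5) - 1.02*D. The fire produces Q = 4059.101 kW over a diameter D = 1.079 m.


Q^(2/5) = 27.757
0.235 * Q^(2/5) = 6.5229
1.02 * D = 1.1006
L = 5.4223 m

5.4223 m


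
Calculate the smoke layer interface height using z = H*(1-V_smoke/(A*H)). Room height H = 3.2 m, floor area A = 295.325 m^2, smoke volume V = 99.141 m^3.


V/(A*H) = 0.10491
1 - 0.10491 = 0.89509
z = 3.2 * 0.89509 = 2.8643 m

2.8643 m


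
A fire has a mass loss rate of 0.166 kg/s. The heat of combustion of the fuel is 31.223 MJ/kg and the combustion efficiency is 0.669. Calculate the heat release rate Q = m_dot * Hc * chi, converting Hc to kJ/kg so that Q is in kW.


Hc = 31.223 MJ/kg = 31.223 * 1000 kJ/kg = 31223 kJ/kg
Q = 0.166 kg/s * 31223 kJ/kg * 0.669 = 3467.4 kW

3467.4 kW


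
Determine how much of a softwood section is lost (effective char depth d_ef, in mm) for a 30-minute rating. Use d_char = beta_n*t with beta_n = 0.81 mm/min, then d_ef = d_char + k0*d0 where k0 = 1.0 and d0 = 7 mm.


d_char = 0.81 * 30 = 24.3 mm
d_ef = 24.3 + 1.0*7 = 31.3 mm

31.3 mm


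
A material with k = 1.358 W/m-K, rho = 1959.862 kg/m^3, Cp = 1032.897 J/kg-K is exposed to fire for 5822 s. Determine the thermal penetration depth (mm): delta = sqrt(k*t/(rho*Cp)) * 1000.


alpha = 1.358 / (1959.862 * 1032.897) = 6.7084e-07 m^2/s
alpha * t = 0.0039056
delta = sqrt(0.0039056) * 1000 = 62.495 mm

62.495 mm


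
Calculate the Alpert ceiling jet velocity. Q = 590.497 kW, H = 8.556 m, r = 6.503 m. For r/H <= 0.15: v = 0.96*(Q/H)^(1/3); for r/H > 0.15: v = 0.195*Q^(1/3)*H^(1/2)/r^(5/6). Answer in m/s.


r/H = 6.503 / 8.556 = 0.76005
r/H > 0.15, so v = 0.195*Q^(1/3)*H^(1/2)/r^(5/6)
Q^(1/3) = 8.3896
H^(1/2) = 2.9251
r^(5/6) = 4.7599
v = 0.195 * 8.3896 * 2.9251 / 4.7599 = 1.0053 m/s

1.0053 m/s


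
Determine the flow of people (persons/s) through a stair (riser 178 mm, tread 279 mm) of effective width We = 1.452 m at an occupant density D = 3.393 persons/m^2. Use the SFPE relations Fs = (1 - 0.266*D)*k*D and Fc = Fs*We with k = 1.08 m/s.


1 - 0.266*D = 1 - 0.266*3.393 = 0.097462
Fs = 0.097462 * 1.08 * 3.393 = 0.35714 persons/(s*m)
Fc = 0.35714 * 1.452 = 0.51857 persons/s

0.51857 persons/s


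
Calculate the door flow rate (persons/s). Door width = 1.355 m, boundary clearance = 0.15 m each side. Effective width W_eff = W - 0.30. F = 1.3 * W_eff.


W_eff = 1.355 - 0.30 = 1.055 m
F = 1.3 * 1.055 = 1.3715 persons/s

1.3715 persons/s


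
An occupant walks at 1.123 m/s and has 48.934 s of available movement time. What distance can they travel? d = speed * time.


d = 1.123 * 48.934 = 54.953 m

54.953 m


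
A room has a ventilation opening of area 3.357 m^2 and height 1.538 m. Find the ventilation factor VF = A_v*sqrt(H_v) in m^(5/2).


sqrt(H_v) = 1.2402
VF = 3.357 * 1.2402 = 4.1632 m^(5/2)

4.1632 m^(5/2)


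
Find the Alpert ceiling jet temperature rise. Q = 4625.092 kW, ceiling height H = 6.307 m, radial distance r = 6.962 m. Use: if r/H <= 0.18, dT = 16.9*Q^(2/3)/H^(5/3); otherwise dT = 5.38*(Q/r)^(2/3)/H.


r/H = 6.962 / 6.307 = 1.1039
r/H > 0.18, so dT = 5.38*(Q/r)^(2/3)/H
Q/r = 664.33
(Q/r)^(2/3) = 76.136
dT = 5.38 * 76.136 / 6.307 = 64.946 K

64.946 K


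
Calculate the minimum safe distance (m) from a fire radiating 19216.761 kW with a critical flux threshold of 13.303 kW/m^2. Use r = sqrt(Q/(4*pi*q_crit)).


4*pi*q_crit = 167.17
Q/(4*pi*q_crit) = 114.95
r = sqrt(114.95) = 10.722 m

10.722 m


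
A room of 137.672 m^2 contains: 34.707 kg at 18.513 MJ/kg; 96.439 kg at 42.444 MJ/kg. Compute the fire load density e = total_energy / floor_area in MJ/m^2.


Total energy = 34.707*18.513 + 96.439*42.444
= 642.5307 + 4093.257
= 4735.788 MJ
e = 4735.788 / 137.672 = 34.399 MJ/m^2

34.399 MJ/m^2


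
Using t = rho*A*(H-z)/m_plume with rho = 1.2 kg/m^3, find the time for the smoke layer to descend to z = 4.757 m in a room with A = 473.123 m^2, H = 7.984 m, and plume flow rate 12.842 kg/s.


H - z = 3.227 m
t = 1.2 * 473.123 * 3.227 / 12.842 = 142.67 s

142.67 s


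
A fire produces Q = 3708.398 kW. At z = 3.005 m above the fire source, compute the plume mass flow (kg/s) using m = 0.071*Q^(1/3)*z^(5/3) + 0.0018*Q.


Q^(1/3) = 15.478
z^(5/3) = 6.2576
First term = 0.071 * 15.478 * 6.2576 = 6.8769
Second term = 0.0018 * 3708.398 = 6.6751
m = 13.552 kg/s

13.552 kg/s


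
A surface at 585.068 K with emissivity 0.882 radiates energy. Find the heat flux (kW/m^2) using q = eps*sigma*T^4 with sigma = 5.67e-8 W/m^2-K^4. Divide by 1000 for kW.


T^4 = 1.1717e+11
q = 0.882 * 5.67e-8 * 1.1717e+11 / 1000 = 5.8597 kW/m^2

5.8597 kW/m^2


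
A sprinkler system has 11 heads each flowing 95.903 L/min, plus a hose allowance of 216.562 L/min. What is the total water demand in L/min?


Sprinkler demand = 11 * 95.903 = 1054.933 L/min
Total = 1054.933 + 216.562 = 1271.495 L/min

1271.495 L/min


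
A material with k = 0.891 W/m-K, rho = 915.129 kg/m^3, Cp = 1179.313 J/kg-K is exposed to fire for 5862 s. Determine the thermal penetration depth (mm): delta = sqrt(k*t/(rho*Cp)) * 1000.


alpha = 0.891 / (915.129 * 1179.313) = 8.2559e-07 m^2/s
alpha * t = 0.0048396
delta = sqrt(0.0048396) * 1000 = 69.567 mm

69.567 mm


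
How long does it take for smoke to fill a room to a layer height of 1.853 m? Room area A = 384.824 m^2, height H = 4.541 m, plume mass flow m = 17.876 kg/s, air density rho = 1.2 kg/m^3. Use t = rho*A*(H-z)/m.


H - z = 2.688 m
t = 1.2 * 384.824 * 2.688 / 17.876 = 69.439 s

69.439 s


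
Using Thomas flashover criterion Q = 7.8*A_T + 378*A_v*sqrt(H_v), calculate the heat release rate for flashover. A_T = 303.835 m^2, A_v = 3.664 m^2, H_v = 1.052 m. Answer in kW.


7.8*A_T = 2369.913
sqrt(H_v) = 1.0257
378*A_v*sqrt(H_v) = 1420.5
Q = 2369.913 + 1420.5 = 3790.5 kW

3790.5 kW


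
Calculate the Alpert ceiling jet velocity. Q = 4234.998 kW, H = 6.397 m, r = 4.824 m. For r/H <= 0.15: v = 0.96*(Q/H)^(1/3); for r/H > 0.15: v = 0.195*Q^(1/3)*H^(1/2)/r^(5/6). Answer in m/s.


r/H = 4.824 / 6.397 = 0.75410
r/H > 0.15, so v = 0.195*Q^(1/3)*H^(1/2)/r^(5/6)
Q^(1/3) = 16.179
H^(1/2) = 2.5292
r^(5/6) = 3.7111
v = 0.195 * 16.179 * 2.5292 / 3.7111 = 2.1501 m/s

2.1501 m/s


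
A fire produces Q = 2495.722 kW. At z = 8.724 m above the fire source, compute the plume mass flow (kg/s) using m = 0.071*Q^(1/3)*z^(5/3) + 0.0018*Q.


Q^(1/3) = 13.564
z^(5/3) = 36.971
First term = 0.071 * 13.564 * 36.971 = 35.605
Second term = 0.0018 * 2495.722 = 4.4923
m = 40.098 kg/s

40.098 kg/s


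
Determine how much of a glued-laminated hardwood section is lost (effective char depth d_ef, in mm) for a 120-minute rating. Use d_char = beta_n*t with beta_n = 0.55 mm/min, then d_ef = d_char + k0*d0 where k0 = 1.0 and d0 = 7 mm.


d_char = 0.55 * 120 = 66 mm
d_ef = 66 + 1.0*7 = 73 mm

73 mm


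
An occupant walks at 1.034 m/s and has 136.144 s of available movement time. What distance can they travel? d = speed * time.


d = 1.034 * 136.144 = 140.77 m

140.77 m


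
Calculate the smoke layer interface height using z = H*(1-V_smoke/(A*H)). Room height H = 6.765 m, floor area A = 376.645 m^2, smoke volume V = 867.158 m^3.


V/(A*H) = 0.34033
1 - 0.34033 = 0.65967
z = 6.765 * 0.65967 = 4.4627 m

4.4627 m


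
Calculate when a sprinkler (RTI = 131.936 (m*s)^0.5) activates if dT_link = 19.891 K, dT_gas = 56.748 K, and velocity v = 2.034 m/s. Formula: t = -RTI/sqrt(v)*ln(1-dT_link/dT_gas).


dT_link/dT_gas = 0.35051
ln(1 - 0.35051) = -0.43157
t = -131.936 / sqrt(2.034) * -0.43157 = 39.925 s

39.925 s


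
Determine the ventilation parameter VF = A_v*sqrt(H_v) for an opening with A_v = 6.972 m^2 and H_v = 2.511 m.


sqrt(H_v) = 1.5846
VF = 6.972 * 1.5846 = 11.048 m^(5/2)

11.048 m^(5/2)


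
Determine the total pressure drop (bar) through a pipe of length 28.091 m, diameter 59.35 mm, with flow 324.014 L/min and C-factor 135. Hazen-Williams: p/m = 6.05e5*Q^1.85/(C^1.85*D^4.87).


Q^1.85 = 44111
C^1.85 = 8732.1
D^4.87 = 4.3307e+08
p/m = 0.0070570 bar/m
p_total = 0.0070570 * 28.091 = 0.19824 bar

0.19824 bar


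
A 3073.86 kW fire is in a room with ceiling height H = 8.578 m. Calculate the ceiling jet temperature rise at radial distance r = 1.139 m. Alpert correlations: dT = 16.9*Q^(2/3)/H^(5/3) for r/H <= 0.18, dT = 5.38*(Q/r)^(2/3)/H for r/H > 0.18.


r/H = 1.139 / 8.578 = 0.13278
r/H <= 0.18, so dT = 16.9*Q^(2/3)/H^(5/3)
Q^(2/3) = 211.41
H^(5/3) = 35.945
dT = 16.9 * 211.41 / 35.945 = 99.395 K

99.395 K


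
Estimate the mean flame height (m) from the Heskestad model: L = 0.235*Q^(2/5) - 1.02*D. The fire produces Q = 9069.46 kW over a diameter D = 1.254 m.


Q^(2/5) = 38.285
0.235 * Q^(2/5) = 8.9971
1.02 * D = 1.2791
L = 7.7180 m

7.7180 m


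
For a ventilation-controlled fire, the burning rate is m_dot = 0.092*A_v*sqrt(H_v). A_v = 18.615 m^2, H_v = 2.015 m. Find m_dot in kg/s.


sqrt(H_v) = 1.4195
m_dot = 0.092 * 18.615 * 1.4195 = 2.4310 kg/s

2.4310 kg/s


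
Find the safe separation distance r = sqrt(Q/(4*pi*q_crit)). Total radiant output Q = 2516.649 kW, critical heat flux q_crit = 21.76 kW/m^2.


4*pi*q_crit = 273.44
Q/(4*pi*q_crit) = 9.2035
r = sqrt(9.2035) = 3.0337 m

3.0337 m


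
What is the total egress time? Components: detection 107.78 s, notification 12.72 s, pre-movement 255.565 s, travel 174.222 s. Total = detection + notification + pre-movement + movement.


Total = 107.78 + 12.72 + 255.565 + 174.222 = 550.287 s

550.287 s


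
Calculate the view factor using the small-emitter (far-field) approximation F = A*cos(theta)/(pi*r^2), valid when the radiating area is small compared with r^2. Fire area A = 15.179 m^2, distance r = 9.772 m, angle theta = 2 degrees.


cos(2 deg) = 0.99939
pi*r^2 = 300.00
F = 15.179 * 0.99939 / 300.00 = 0.050566

0.050566


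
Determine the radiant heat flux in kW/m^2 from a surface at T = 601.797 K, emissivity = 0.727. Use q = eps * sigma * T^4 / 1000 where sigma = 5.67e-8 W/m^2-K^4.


T^4 = 1.3116e+11
q = 0.727 * 5.67e-8 * 1.3116e+11 / 1000 = 5.4065 kW/m^2

5.4065 kW/m^2


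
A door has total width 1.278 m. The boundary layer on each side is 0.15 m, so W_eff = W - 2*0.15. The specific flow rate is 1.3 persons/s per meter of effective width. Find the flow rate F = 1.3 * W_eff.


W_eff = 1.278 - 0.30 = 0.978 m
F = 1.3 * 0.978 = 1.2714 persons/s

1.2714 persons/s


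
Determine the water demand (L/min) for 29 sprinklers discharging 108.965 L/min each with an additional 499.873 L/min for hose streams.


Sprinkler demand = 29 * 108.965 = 3159.985 L/min
Total = 3159.985 + 499.873 = 3659.858 L/min

3659.858 L/min


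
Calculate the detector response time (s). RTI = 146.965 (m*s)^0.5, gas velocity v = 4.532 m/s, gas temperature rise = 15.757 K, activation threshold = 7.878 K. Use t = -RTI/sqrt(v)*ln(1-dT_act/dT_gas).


dT_act/dT_gas = 0.49997
ln(1 - 0.49997) = -0.69308
t = -146.965 / sqrt(4.532) * -0.69308 = 47.847 s

47.847 s


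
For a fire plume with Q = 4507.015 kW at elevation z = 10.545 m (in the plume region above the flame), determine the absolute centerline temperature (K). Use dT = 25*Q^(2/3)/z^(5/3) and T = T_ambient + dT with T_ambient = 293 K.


Q^(2/3) = 272.85
z^(5/3) = 50.708
dT = 25 * 272.85 / 50.708 = 134.52 K
T = 293 + 134.52 = 427.52 K

427.52 K


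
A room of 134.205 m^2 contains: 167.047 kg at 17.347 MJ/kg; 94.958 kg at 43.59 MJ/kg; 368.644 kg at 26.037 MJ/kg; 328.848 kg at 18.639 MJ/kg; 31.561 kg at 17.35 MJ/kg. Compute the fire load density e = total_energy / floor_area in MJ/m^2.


Total energy = 167.047*17.347 + 94.958*43.59 + 368.644*26.037 + 328.848*18.639 + 31.561*17.35
= 2897.764 + 4139.219 + 9598.384 + 6129.398 + 547.5833
= 23312.35 MJ
e = 23312.35 / 134.205 = 173.71 MJ/m^2

173.71 MJ/m^2


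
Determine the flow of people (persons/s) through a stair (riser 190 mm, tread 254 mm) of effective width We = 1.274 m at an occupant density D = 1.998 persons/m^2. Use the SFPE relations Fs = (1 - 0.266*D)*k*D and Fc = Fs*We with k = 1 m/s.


1 - 0.266*D = 1 - 0.266*1.998 = 0.46853
Fs = 0.46853 * 1 * 1.998 = 0.93613 persons/(s*m)
Fc = 0.93613 * 1.274 = 1.1926 persons/s

1.1926 persons/s


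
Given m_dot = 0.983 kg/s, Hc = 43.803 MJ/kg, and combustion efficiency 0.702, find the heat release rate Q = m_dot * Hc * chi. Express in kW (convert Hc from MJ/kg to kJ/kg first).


Hc = 43.803 MJ/kg = 43.803 * 1000 kJ/kg = 43803 kJ/kg
Q = 0.983 kg/s * 43803 kJ/kg * 0.702 = 30227 kW

30227 kW


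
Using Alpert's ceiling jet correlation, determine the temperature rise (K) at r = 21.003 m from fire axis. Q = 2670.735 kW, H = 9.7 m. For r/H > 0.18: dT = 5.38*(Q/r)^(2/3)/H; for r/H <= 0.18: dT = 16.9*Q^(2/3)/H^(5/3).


r/H = 21.003 / 9.7 = 2.1653
r/H > 0.18, so dT = 5.38*(Q/r)^(2/3)/H
Q/r = 127.16
(Q/r)^(2/3) = 25.287
dT = 5.38 * 25.287 / 9.7 = 14.025 K

14.025 K


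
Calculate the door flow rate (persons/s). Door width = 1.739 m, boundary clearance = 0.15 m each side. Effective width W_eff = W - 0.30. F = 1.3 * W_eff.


W_eff = 1.739 - 0.30 = 1.439 m
F = 1.3 * 1.439 = 1.8707 persons/s

1.8707 persons/s


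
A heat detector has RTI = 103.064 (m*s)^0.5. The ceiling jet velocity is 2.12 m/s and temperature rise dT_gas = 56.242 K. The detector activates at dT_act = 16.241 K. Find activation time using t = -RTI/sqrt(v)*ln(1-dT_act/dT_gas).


dT_act/dT_gas = 0.28877
ln(1 - 0.28877) = -0.34076
t = -103.064 / sqrt(2.12) * -0.34076 = 24.121 s

24.121 s


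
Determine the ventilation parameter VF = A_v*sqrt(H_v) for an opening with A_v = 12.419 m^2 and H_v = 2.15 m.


sqrt(H_v) = 1.4663
VF = 12.419 * 1.4663 = 18.210 m^(5/2)

18.210 m^(5/2)


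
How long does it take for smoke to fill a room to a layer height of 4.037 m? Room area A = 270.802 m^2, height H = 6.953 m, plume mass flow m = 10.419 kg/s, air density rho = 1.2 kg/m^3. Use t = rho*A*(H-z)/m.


H - z = 2.916 m
t = 1.2 * 270.802 * 2.916 / 10.419 = 90.948 s

90.948 s


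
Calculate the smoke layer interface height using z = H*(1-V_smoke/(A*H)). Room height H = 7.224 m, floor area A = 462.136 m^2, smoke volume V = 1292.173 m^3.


V/(A*H) = 0.38706
1 - 0.38706 = 0.61294
z = 7.224 * 0.61294 = 4.4279 m

4.4279 m


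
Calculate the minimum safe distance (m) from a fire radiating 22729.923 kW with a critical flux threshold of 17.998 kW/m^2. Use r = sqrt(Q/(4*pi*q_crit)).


4*pi*q_crit = 226.17
Q/(4*pi*q_crit) = 100.50
r = sqrt(100.50) = 10.025 m

10.025 m


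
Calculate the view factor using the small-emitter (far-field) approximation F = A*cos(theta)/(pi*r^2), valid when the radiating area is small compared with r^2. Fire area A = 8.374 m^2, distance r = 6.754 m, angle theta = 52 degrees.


cos(52 deg) = 0.61566
pi*r^2 = 143.31
F = 8.374 * 0.61566 / 143.31 = 0.035975

0.035975


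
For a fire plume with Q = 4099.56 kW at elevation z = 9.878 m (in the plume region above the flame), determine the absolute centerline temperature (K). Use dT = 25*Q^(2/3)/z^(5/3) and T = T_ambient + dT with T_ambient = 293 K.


Q^(2/3) = 256.15
z^(5/3) = 45.476
dT = 25 * 256.15 / 45.476 = 140.82 K
T = 293 + 140.82 = 433.82 K

433.82 K


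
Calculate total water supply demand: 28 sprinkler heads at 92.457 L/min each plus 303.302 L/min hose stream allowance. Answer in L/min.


Sprinkler demand = 28 * 92.457 = 2588.796 L/min
Total = 2588.796 + 303.302 = 2892.098 L/min

2892.098 L/min


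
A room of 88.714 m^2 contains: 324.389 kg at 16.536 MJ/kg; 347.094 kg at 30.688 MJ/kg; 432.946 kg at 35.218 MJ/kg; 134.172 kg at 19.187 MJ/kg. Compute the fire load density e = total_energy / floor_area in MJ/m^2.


Total energy = 324.389*16.536 + 347.094*30.688 + 432.946*35.218 + 134.172*19.187
= 5364.097 + 10651.62 + 15247.49 + 2574.358
= 33837.57 MJ
e = 33837.57 / 88.714 = 381.42 MJ/m^2

381.42 MJ/m^2


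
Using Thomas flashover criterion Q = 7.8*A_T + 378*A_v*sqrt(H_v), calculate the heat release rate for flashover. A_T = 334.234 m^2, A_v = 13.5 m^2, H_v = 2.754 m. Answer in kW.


7.8*A_T = 2607.0
sqrt(H_v) = 1.6595
378*A_v*sqrt(H_v) = 8468.5
Q = 2607.0 + 8468.5 = 11076 kW

11076 kW


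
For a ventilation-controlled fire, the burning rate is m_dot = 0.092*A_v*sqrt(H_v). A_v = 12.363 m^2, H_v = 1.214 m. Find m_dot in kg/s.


sqrt(H_v) = 1.1018
m_dot = 0.092 * 12.363 * 1.1018 = 1.2532 kg/s

1.2532 kg/s


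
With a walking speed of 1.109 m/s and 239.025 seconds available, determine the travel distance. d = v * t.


d = 1.109 * 239.025 = 265.08 m

265.08 m


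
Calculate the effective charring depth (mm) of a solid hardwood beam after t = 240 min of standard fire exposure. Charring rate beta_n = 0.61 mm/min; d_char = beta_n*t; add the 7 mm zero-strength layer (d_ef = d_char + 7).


d_char = 0.61 * 240 = 146.4 mm
d_ef = 146.4 + 1.0*7 = 153.4 mm

153.4 mm


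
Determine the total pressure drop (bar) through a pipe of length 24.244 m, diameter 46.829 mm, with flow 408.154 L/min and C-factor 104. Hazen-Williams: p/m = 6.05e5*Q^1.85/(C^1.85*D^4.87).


Q^1.85 = 67612
C^1.85 = 5389.0
D^4.87 = 1.3659e+08
p/m = 0.055573 bar/m
p_total = 0.055573 * 24.244 = 1.3473 bar

1.3473 bar


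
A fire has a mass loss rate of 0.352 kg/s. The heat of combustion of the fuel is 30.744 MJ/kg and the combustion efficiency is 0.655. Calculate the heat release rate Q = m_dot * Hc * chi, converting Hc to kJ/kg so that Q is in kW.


Hc = 30.744 MJ/kg = 30.744 * 1000 kJ/kg = 30744 kJ/kg
Q = 0.352 kg/s * 30744 kJ/kg * 0.655 = 7088.3 kW

7088.3 kW


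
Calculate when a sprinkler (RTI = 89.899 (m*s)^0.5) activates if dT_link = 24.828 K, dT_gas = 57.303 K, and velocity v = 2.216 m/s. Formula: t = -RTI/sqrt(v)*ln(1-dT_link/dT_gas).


dT_link/dT_gas = 0.43328
ln(1 - 0.43328) = -0.56788
t = -89.899 / sqrt(2.216) * -0.56788 = 34.295 s

34.295 s


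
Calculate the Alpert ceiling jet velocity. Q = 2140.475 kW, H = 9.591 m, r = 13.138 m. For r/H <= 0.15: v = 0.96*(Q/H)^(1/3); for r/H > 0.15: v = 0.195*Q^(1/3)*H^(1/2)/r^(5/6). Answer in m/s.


r/H = 13.138 / 9.591 = 1.3698
r/H > 0.15, so v = 0.195*Q^(1/3)*H^(1/2)/r^(5/6)
Q^(1/3) = 12.888
H^(1/2) = 3.0969
r^(5/6) = 8.5528
v = 0.195 * 12.888 * 3.0969 / 8.5528 = 0.90997 m/s

0.90997 m/s


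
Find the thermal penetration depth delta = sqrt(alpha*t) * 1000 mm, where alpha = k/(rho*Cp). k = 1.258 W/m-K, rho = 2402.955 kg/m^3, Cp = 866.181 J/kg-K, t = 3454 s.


alpha = 1.258 / (2402.955 * 866.181) = 6.0440e-07 m^2/s
alpha * t = 0.0020876
delta = sqrt(0.0020876) * 1000 = 45.690 mm

45.690 mm


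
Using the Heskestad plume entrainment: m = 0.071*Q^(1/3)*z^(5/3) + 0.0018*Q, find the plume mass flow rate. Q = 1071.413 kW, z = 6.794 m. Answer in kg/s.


Q^(1/3) = 10.233
z^(5/3) = 24.371
First term = 0.071 * 10.233 * 24.371 = 17.706
Second term = 0.0018 * 1071.413 = 1.9285
m = 19.635 kg/s

19.635 kg/s


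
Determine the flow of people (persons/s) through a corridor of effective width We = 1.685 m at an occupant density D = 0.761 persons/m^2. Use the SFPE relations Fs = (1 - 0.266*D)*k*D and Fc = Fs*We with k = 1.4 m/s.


1 - 0.266*D = 1 - 0.266*0.761 = 0.79757
Fs = 0.79757 * 1.4 * 0.761 = 0.84974 persons/(s*m)
Fc = 0.84974 * 1.685 = 1.4318 persons/s

1.4318 persons/s


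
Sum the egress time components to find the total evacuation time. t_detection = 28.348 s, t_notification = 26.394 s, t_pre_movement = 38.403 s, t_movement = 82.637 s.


Total = 28.348 + 26.394 + 38.403 + 82.637 = 175.782 s

175.782 s


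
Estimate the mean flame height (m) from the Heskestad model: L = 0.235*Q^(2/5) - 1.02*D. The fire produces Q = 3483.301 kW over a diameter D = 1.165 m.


Q^(2/5) = 26.109
0.235 * Q^(2/5) = 6.1357
1.02 * D = 1.1883
L = 4.9474 m

4.9474 m


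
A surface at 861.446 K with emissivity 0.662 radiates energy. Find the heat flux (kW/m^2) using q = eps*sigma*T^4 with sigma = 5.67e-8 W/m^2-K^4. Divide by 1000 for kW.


T^4 = 5.5070e+11
q = 0.662 * 5.67e-8 * 5.5070e+11 / 1000 = 20.671 kW/m^2

20.671 kW/m^2


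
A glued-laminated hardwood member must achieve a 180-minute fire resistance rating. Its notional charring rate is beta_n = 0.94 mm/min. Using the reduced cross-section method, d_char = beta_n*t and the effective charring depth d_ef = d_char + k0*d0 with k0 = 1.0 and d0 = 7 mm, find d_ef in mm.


d_char = 0.94 * 180 = 169.2 mm
d_ef = 169.2 + 1.0*7 = 176.2 mm

176.2 mm


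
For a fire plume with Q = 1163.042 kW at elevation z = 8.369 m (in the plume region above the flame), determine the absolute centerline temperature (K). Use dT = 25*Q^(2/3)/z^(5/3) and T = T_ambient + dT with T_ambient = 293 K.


Q^(2/3) = 110.59
z^(5/3) = 34.498
dT = 25 * 110.59 / 34.498 = 80.146 K
T = 293 + 80.146 = 373.15 K

373.15 K


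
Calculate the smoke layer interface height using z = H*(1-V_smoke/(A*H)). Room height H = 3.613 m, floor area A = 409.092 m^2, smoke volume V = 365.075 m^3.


V/(A*H) = 0.24700
1 - 0.24700 = 0.75300
z = 3.613 * 0.75300 = 2.7206 m

2.7206 m


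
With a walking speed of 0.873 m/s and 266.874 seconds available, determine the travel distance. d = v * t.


d = 0.873 * 266.874 = 232.98 m

232.98 m


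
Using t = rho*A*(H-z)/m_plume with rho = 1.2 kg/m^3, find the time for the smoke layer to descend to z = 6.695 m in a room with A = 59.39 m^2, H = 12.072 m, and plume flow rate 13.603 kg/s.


H - z = 5.377 m
t = 1.2 * 59.39 * 5.377 / 13.603 = 28.171 s

28.171 s


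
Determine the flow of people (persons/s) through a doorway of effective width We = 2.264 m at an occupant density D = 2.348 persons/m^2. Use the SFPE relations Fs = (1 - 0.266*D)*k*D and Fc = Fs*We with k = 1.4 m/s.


1 - 0.266*D = 1 - 0.266*2.348 = 0.37543
Fs = 0.37543 * 1.4 * 2.348 = 1.2341 persons/(s*m)
Fc = 1.2341 * 2.264 = 2.7940 persons/s

2.7940 persons/s


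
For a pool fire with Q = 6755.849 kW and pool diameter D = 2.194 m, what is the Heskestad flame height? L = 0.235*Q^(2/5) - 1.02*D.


Q^(2/5) = 34.031
0.235 * Q^(2/5) = 7.9972
1.02 * D = 2.2379
L = 5.7594 m

5.7594 m


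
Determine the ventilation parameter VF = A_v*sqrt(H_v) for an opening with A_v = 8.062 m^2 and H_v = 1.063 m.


sqrt(H_v) = 1.0310
VF = 8.062 * 1.0310 = 8.3121 m^(5/2)

8.3121 m^(5/2)


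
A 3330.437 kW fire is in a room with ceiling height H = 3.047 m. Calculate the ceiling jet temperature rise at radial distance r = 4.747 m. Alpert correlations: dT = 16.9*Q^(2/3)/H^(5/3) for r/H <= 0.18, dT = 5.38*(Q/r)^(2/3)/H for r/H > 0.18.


r/H = 4.747 / 3.047 = 1.5579
r/H > 0.18, so dT = 5.38*(Q/r)^(2/3)/H
Q/r = 701.59
(Q/r)^(2/3) = 78.957
dT = 5.38 * 78.957 / 3.047 = 139.41 K

139.41 K


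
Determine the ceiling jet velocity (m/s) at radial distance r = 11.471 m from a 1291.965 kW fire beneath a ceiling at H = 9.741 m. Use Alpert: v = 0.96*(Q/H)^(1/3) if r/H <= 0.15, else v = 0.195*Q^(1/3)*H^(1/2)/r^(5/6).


r/H = 11.471 / 9.741 = 1.1776
r/H > 0.15, so v = 0.195*Q^(1/3)*H^(1/2)/r^(5/6)
Q^(1/3) = 10.891
H^(1/2) = 3.1211
r^(5/6) = 7.6384
v = 0.195 * 10.891 * 3.1211 / 7.6384 = 0.86780 m/s

0.86780 m/s


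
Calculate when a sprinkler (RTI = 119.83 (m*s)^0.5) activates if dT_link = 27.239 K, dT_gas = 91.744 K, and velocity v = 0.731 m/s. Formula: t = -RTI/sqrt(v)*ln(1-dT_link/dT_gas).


dT_link/dT_gas = 0.29690
ln(1 - 0.29690) = -0.35226
t = -119.83 / sqrt(0.731) * -0.35226 = 49.371 s

49.371 s


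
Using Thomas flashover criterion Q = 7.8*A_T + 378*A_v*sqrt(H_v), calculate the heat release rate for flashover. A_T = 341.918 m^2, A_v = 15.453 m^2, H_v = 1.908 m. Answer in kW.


7.8*A_T = 2667.0
sqrt(H_v) = 1.3813
378*A_v*sqrt(H_v) = 8068.5
Q = 2667.0 + 8068.5 = 10735 kW

10735 kW


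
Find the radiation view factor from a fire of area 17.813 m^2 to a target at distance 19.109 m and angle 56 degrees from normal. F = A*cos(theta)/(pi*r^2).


cos(56 deg) = 0.55919
pi*r^2 = 1147.2
F = 17.813 * 0.55919 / 1147.2 = 0.0086831

0.0086831


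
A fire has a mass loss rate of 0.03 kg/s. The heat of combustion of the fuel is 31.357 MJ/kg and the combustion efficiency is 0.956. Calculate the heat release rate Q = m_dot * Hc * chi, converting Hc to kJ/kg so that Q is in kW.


Hc = 31.357 MJ/kg = 31.357 * 1000 kJ/kg = 31357 kJ/kg
Q = 0.03 kg/s * 31357 kJ/kg * 0.956 = 899.32 kW

899.32 kW


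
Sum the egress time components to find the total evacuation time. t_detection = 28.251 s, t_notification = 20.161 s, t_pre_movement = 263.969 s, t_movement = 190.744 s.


Total = 28.251 + 20.161 + 263.969 + 190.744 = 503.125 s

503.125 s


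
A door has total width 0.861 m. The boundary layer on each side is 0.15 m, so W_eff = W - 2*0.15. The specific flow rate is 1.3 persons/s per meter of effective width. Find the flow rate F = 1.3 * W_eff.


W_eff = 0.861 - 0.30 = 0.561 m
F = 1.3 * 0.561 = 0.72930 persons/s

0.72930 persons/s


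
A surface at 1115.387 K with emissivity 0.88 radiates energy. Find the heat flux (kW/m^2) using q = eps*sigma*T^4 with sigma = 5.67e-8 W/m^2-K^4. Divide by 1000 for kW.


T^4 = 1.5478e+12
q = 0.88 * 5.67e-8 * 1.5478e+12 / 1000 = 77.227 kW/m^2

77.227 kW/m^2


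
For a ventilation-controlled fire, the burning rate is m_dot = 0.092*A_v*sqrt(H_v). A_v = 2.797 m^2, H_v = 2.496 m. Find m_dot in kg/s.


sqrt(H_v) = 1.5799
m_dot = 0.092 * 2.797 * 1.5799 = 0.40654 kg/s

0.40654 kg/s


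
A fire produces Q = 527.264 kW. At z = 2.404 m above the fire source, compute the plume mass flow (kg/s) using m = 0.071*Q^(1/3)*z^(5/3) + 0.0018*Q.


Q^(1/3) = 8.0787
z^(5/3) = 4.3141
First term = 0.071 * 8.0787 * 4.3141 = 2.4745
Second term = 0.0018 * 527.264 = 0.94908
m = 3.4236 kg/s

3.4236 kg/s


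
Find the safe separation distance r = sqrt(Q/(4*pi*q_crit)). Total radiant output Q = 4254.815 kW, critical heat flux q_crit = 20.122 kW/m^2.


4*pi*q_crit = 252.86
Q/(4*pi*q_crit) = 16.827
r = sqrt(16.827) = 4.1020 m

4.1020 m


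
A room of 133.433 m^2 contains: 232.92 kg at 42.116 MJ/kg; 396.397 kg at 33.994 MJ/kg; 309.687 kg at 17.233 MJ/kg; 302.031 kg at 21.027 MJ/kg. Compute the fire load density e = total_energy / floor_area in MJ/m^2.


Total energy = 232.92*42.116 + 396.397*33.994 + 309.687*17.233 + 302.031*21.027
= 9809.659 + 13475.12 + 5336.836 + 6350.806
= 34972.42 MJ
e = 34972.42 / 133.433 = 262.10 MJ/m^2

262.10 MJ/m^2


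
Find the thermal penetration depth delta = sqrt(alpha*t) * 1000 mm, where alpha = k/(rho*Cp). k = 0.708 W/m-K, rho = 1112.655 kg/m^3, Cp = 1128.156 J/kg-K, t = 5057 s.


alpha = 0.708 / (1112.655 * 1128.156) = 5.6403e-07 m^2/s
alpha * t = 0.0028523
delta = sqrt(0.0028523) * 1000 = 53.407 mm

53.407 mm


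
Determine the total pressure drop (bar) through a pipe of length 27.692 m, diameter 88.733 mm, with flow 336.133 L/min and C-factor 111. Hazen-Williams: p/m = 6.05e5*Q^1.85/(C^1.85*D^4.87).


Q^1.85 = 47211
C^1.85 = 6079.2
D^4.87 = 3.0703e+09
p/m = 0.0015303 bar/m
p_total = 0.0015303 * 27.692 = 0.042377 bar

0.042377 bar


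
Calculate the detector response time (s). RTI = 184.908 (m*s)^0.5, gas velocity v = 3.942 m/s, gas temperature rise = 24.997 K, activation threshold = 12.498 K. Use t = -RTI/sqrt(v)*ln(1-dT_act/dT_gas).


dT_act/dT_gas = 0.49998
ln(1 - 0.49998) = -0.69311
t = -184.908 / sqrt(3.942) * -0.69311 = 64.550 s

64.550 s


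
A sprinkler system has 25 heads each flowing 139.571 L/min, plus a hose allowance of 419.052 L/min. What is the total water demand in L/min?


Sprinkler demand = 25 * 139.571 = 3489.275 L/min
Total = 3489.275 + 419.052 = 3908.327 L/min

3908.327 L/min


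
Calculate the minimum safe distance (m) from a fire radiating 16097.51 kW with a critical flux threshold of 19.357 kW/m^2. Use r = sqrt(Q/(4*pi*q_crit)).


4*pi*q_crit = 243.25
Q/(4*pi*q_crit) = 66.178
r = sqrt(66.178) = 8.1350 m

8.1350 m


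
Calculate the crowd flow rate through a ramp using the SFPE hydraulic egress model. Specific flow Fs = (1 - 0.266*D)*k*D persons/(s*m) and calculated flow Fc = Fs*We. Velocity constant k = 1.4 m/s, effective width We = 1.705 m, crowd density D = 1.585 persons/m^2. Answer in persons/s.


1 - 0.266*D = 1 - 0.266*1.585 = 0.57839
Fs = 0.57839 * 1.4 * 1.585 = 1.2834 persons/(s*m)
Fc = 1.2834 * 1.705 = 2.1883 persons/s

2.1883 persons/s


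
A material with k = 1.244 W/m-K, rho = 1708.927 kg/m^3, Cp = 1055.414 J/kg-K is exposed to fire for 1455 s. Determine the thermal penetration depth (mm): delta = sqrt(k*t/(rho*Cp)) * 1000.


alpha = 1.244 / (1708.927 * 1055.414) = 6.8972e-07 m^2/s
alpha * t = 0.0010035
delta = sqrt(0.0010035) * 1000 = 31.679 mm

31.679 mm


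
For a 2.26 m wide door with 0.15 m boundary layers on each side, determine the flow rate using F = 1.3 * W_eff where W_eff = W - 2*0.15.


W_eff = 2.26 - 0.30 = 1.96 m
F = 1.3 * 1.96 = 2.548 persons/s

2.548 persons/s


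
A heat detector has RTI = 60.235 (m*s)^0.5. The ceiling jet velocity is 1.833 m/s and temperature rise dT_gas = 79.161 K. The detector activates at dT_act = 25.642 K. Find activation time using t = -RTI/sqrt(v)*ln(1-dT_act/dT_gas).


dT_act/dT_gas = 0.32392
ln(1 - 0.32392) = -0.39145
t = -60.235 / sqrt(1.833) * -0.39145 = 17.416 s

17.416 s


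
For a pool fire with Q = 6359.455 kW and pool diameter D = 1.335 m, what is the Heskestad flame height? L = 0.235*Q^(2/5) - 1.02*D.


Q^(2/5) = 33.218
0.235 * Q^(2/5) = 7.8061
1.02 * D = 1.3617
L = 6.4444 m

6.4444 m


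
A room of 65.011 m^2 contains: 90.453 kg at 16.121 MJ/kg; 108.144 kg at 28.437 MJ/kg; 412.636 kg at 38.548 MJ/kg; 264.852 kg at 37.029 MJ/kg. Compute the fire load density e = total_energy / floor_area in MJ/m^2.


Total energy = 90.453*16.121 + 108.144*28.437 + 412.636*38.548 + 264.852*37.029
= 1458.193 + 3075.291 + 15906.29 + 9807.205
= 30246.98 MJ
e = 30246.98 / 65.011 = 465.26 MJ/m^2

465.26 MJ/m^2


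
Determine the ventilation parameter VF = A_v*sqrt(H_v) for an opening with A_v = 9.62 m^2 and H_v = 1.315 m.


sqrt(H_v) = 1.1467
VF = 9.62 * 1.1467 = 11.032 m^(5/2)

11.032 m^(5/2)


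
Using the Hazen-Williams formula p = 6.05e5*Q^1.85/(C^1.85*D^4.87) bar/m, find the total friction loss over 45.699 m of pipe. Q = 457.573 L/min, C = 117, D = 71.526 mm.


Q^1.85 = 83532
C^1.85 = 6701.1
D^4.87 = 1.0746e+09
p/m = 0.0070182 bar/m
p_total = 0.0070182 * 45.699 = 0.32072 bar

0.32072 bar


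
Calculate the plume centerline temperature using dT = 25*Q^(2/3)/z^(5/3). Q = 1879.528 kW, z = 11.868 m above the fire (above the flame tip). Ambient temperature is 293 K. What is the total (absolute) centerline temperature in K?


Q^(2/3) = 152.30
z^(5/3) = 61.749
dT = 25 * 152.30 / 61.749 = 61.661 K
T = 293 + 61.661 = 354.66 K

354.66 K


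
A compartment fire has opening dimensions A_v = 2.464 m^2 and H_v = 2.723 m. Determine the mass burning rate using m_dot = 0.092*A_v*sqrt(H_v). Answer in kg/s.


sqrt(H_v) = 1.6502
m_dot = 0.092 * 2.464 * 1.6502 = 0.37407 kg/s

0.37407 kg/s


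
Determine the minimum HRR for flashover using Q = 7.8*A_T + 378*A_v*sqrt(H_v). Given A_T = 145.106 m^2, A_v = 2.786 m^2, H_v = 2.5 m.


7.8*A_T = 1131.8
sqrt(H_v) = 1.5811
378*A_v*sqrt(H_v) = 1665.1
Q = 1131.8 + 1665.1 = 2796.9 kW

2796.9 kW


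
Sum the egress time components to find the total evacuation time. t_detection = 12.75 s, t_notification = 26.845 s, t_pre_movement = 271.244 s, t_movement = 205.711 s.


Total = 12.75 + 26.845 + 271.244 + 205.711 = 516.55 s

516.55 s


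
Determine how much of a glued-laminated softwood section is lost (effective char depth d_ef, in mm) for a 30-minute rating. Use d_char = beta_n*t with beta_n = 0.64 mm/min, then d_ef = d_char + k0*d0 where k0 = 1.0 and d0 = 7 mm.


d_char = 0.64 * 30 = 19.2 mm
d_ef = 19.2 + 1.0*7 = 26.2 mm

26.2 mm


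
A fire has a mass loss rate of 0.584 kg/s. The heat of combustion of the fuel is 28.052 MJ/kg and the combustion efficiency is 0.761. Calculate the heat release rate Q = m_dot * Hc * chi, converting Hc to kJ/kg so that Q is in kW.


Hc = 28.052 MJ/kg = 28.052 * 1000 kJ/kg = 28052 kJ/kg
Q = 0.584 kg/s * 28052 kJ/kg * 0.761 = 12467 kW

12467 kW


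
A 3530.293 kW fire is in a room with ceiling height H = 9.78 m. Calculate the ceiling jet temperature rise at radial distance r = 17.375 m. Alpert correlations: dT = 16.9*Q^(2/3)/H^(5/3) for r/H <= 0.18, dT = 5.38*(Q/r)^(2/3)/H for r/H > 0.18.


r/H = 17.375 / 9.78 = 1.7766
r/H > 0.18, so dT = 5.38*(Q/r)^(2/3)/H
Q/r = 203.18
(Q/r)^(2/3) = 34.561
dT = 5.38 * 34.561 / 9.78 = 19.012 K

19.012 K


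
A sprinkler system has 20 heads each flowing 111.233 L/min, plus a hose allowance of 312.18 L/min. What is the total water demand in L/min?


Sprinkler demand = 20 * 111.233 = 2224.66 L/min
Total = 2224.66 + 312.18 = 2536.84 L/min

2536.84 L/min


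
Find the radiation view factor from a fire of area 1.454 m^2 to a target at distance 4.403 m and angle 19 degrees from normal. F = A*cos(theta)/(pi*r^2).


cos(19 deg) = 0.94552
pi*r^2 = 60.904
F = 1.454 * 0.94552 / 60.904 = 0.022573

0.022573


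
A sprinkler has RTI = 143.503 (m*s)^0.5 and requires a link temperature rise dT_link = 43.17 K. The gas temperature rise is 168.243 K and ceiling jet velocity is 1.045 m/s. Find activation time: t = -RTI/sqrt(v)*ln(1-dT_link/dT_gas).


dT_link/dT_gas = 0.25659
ln(1 - 0.25659) = -0.29651
t = -143.503 / sqrt(1.045) * -0.29651 = 41.624 s

41.624 s


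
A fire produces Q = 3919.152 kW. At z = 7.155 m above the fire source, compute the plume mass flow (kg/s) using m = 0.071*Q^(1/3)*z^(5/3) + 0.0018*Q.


Q^(1/3) = 15.766
z^(5/3) = 26.567
First term = 0.071 * 15.766 * 26.567 = 29.740
Second term = 0.0018 * 3919.152 = 7.0545
m = 36.794 kg/s

36.794 kg/s


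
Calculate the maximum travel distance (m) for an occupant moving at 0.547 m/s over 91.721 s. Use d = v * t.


d = 0.547 * 91.721 = 50.171 m

50.171 m


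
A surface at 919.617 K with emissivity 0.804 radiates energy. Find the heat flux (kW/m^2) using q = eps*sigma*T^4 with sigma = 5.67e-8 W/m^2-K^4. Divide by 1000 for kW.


T^4 = 7.1520e+11
q = 0.804 * 5.67e-8 * 7.1520e+11 / 1000 = 32.604 kW/m^2

32.604 kW/m^2


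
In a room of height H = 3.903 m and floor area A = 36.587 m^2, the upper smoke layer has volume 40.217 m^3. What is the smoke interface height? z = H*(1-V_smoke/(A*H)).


V/(A*H) = 0.28163
1 - 0.28163 = 0.71837
z = 3.903 * 0.71837 = 2.8038 m

2.8038 m


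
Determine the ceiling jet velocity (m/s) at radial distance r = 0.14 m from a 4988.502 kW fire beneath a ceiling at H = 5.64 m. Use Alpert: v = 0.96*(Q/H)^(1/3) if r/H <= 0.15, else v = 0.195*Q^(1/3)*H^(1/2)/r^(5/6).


r/H = 0.14 / 5.64 = 0.024823
r/H <= 0.15, so v = 0.96*(Q/H)^(1/3)
Q/H = 884.49
(Q/H)^(1/3) = 9.5991
v = 0.96 * 9.5991 = 9.2151 m/s

9.2151 m/s


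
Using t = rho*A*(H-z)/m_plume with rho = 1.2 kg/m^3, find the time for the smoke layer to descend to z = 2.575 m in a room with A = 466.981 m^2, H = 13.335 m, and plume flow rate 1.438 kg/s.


H - z = 10.76 m
t = 1.2 * 466.981 * 10.76 / 1.438 = 4193.1 s

4193.1 s


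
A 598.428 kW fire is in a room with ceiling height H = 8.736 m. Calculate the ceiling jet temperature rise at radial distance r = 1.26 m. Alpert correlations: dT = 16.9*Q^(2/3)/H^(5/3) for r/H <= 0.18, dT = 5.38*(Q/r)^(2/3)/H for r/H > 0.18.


r/H = 1.26 / 8.736 = 0.14423
r/H <= 0.18, so dT = 16.9*Q^(2/3)/H^(5/3)
Q^(2/3) = 71.014
H^(5/3) = 37.056
dT = 16.9 * 71.014 / 37.056 = 32.387 K

32.387 K


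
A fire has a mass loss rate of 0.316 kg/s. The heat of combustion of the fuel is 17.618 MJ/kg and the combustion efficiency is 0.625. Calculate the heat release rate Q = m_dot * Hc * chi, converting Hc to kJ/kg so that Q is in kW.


Hc = 17.618 MJ/kg = 17.618 * 1000 kJ/kg = 17618 kJ/kg
Q = 0.316 kg/s * 17618 kJ/kg * 0.625 = 3479.555 kW

3479.555 kW


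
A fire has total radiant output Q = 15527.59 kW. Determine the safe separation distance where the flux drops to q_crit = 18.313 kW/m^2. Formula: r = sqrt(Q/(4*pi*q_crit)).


4*pi*q_crit = 230.13
Q/(4*pi*q_crit) = 67.474
r = sqrt(67.474) = 8.2142 m

8.2142 m


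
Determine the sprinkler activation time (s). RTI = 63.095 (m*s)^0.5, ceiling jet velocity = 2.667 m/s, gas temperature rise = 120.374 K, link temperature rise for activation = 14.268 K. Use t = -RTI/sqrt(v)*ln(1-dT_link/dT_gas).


dT_link/dT_gas = 0.11853
ln(1 - 0.11853) = -0.12616
t = -63.095 / sqrt(2.667) * -0.12616 = 4.8744 s

4.8744 s


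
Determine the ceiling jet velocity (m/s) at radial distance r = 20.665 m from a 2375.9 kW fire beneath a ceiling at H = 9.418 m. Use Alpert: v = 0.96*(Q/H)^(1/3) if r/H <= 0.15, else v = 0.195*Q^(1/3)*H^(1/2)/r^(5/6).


r/H = 20.665 / 9.418 = 2.1942
r/H > 0.15, so v = 0.195*Q^(1/3)*H^(1/2)/r^(5/6)
Q^(1/3) = 13.344
H^(1/2) = 3.0689
r^(5/6) = 12.475
v = 0.195 * 13.344 * 3.0689 / 12.475 = 0.64012 m/s

0.64012 m/s


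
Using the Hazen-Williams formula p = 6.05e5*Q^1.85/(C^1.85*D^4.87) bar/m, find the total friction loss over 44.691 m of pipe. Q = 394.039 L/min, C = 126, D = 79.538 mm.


Q^1.85 = 63350
C^1.85 = 7685.7
D^4.87 = 1.8022e+09
p/m = 0.0027671 bar/m
p_total = 0.0027671 * 44.691 = 0.12366 bar

0.12366 bar


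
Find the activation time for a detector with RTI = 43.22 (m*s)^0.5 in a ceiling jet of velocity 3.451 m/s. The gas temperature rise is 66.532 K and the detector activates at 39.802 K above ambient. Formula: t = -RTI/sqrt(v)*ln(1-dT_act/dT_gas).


dT_act/dT_gas = 0.59824
ln(1 - 0.59824) = -0.91190
t = -43.22 / sqrt(3.451) * -0.91190 = 21.216 s

21.216 s


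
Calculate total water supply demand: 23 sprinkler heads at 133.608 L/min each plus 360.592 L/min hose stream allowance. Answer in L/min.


Sprinkler demand = 23 * 133.608 = 3072.984 L/min
Total = 3072.984 + 360.592 = 3433.576 L/min

3433.576 L/min
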